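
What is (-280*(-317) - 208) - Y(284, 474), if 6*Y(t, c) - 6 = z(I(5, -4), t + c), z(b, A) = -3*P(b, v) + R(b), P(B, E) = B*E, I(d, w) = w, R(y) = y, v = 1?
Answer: 265649/3 ≈ 88550.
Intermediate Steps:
z(b, A) = -2*b (z(b, A) = -3*b + b = -2*b)
Y(t, c) = 7/3 (Y(t, c) = 1 + (-2*(-4))/6 = 1 + (1/6)*8 = 1 + 4/3 = 7/3)
(-280*(-317) - 208) - Y(284, 474) = (-280*(-317) - 208) - 1*7/3 = (88760 - 208) - 7/3 = 88552 - 7/3 = 265649/3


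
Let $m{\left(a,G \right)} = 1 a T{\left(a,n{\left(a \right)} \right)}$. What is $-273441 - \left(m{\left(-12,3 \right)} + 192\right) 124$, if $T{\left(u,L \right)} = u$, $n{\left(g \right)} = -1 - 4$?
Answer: $-315105$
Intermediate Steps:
$n{\left(g \right)} = -5$ ($n{\left(g \right)} = -1 - 4 = -5$)
$m{\left(a,G \right)} = a^{2}$ ($m{\left(a,G \right)} = 1 a a = a a = a^{2}$)
$-273441 - \left(m{\left(-12,3 \right)} + 192\right) 124 = -273441 - \left(\left(-12\right)^{2} + 192\right) 124 = -273441 - \left(144 + 192\right) 124 = -273441 - 336 \cdot 124 = -273441 - 41664 = -315105$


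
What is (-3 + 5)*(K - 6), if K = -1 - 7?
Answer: -28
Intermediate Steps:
K = -8
(-3 + 5)*(K - 6) = (-3 + 5)*(-8 - 6) = 2*(-14) = -28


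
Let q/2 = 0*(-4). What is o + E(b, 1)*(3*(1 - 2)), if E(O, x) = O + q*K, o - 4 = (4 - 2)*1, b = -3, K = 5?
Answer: 15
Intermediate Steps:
q = 0 (q = 2*(0*(-4)) = 2*0 = 0)
o = 6 (o = 4 + (4 - 2)*1 = 4 + 2*1 = 4 + 2 = 6)
E(O, x) = O (E(O, x) = O + 0*5 = O + 0 = O)
o + E(b, 1)*(3*(1 - 2)) = 6 - 9*(1 - 2) = 6 - 9*(-1) = 6 - 3*(-3) = 6 + 9 = 15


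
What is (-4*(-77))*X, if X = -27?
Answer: -8316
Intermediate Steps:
(-4*(-77))*X = -4*(-77)*(-27) = 308*(-27) = -8316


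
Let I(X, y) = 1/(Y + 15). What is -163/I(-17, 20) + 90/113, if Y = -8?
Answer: -128843/113 ≈ -1140.2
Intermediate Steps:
I(X, y) = ⅐ (I(X, y) = 1/(-8 + 15) = 1/7 = ⅐)
-163/I(-17, 20) + 90/113 = -163/⅐ + 90/113 = -163*7 + 90*(1/113) = -1141 + 90/113 = -128843/113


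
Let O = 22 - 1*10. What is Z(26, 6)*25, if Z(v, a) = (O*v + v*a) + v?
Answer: 12350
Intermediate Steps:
O = 12 (O = 22 - 10 = 12)
Z(v, a) = 13*v + a*v (Z(v, a) = (12*v + v*a) + v = (12*v + a*v) + v = 13*v + a*v)
Z(26, 6)*25 = (26*(13 + 6))*25 = (26*19)*25 = 494*25 = 12350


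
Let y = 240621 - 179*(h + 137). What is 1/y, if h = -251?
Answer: 1/261027 ≈ 3.8310e-6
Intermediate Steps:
y = 261027 (y = 240621 - 179*(-251 + 137) = 240621 - 179*(-114) = 240621 + 20406 = 261027)
1/y = 1/261027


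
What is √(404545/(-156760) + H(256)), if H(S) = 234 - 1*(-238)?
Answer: √115353687930/15676 ≈ 21.666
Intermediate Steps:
H(S) = 472 (H(S) = 234 + 238 = 472)
√(404545/(-156760) + H(256)) = √(404545/(-156760) + 472) = √(404545*(-1/156760) + 472) = √(-80909/31352 + 472) = √(14717235/31352) = √115353687930/15676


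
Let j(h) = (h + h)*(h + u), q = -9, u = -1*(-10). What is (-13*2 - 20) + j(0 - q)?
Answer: 296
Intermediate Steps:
u = 10
j(h) = 2*h*(10 + h) (j(h) = (h + h)*(h + 10) = (2*h)*(10 + h) = 2*h*(10 + h))
(-13*2 - 20) + j(0 - q) = (-13*2 - 20) + 2*(0 - 1*(-9))*(10 + (0 - 1*(-9))) = (-26 - 20) + 2*(0 + 9)*(10 + (0 + 9)) = -46 + 2*9*(10 + 9) = -46 + 2*9*19 = -46 + 342 = 296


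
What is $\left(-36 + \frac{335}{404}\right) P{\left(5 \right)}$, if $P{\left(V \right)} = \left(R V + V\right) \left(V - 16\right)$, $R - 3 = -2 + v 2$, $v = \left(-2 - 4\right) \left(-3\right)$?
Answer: $\frac{14848405}{202} \approx 73507.0$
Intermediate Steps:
$v = 18$ ($v = \left(-6\right) \left(-3\right) = 18$)
$R = 37$ ($R = 3 + \left(-2 + 18 \cdot 2\right) = 3 + \left(-2 + 36\right) = 3 + 34 = 37$)
$P{\left(V \right)} = 38 V \left(-16 + V\right)$ ($P{\left(V \right)} = \left(37 V + V\right) \left(V - 16\right) = 38 V \left(-16 + V\right)$)
$\left(-36 + \frac{335}{404}\right) P{\left(5 \right)} = \left(-36 + \frac{335}{404}\right) 38 \cdot 5 \left(-16 + 5\right) = \left(-36 + 335 \cdot \frac{1}{404}\right) 38 \cdot 5 \left(-11\right) = \left(-36 + \frac{335}{404}\right) \left(-2090\right) = \left(- \frac{14209}{404}\right) \left(-2090\right) = \frac{14848405}{202}$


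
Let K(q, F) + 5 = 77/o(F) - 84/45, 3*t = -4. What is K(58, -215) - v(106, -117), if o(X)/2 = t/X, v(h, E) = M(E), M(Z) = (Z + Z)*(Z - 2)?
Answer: -2597369/120 ≈ -21645.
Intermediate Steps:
t = -4/3 (t = (1/3)*(-4) = -4/3 ≈ -1.3333)
M(Z) = 2*Z*(-2 + Z) (M(Z) = (2*Z)*(-2 + Z) = 2*Z*(-2 + Z))
v(h, E) = 2*E*(-2 + E)
o(X) = -8/(3*X) (o(X) = 2*(-4/(3*X)) = -8/(3*X))
K(q, F) = -103/15 - 231*F/8 (K(q, F) = -5 + (77/((-8/(3*F))) - 84/45) = -5 + (77*(-3*F/8) - 84*1/45) = -5 + (-231*F/8 - 28/15) = -5 + (-28/15 - 231*F/8) = -103/15 - 231*F/8)
K(58, -215) - v(106, -117) = (-103/15 - 231/8*(-215)) - 2*(-117)*(-2 - 117) = (-103/15 + 49665/8) - 2*(-117)*(-119) = 744151/120 - 1*27846 = 744151/120 - 27846 = -2597369/120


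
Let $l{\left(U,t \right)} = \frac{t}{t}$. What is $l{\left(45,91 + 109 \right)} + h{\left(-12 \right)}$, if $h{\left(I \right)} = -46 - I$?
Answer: $-33$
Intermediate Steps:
$l{\left(U,t \right)} = 1$
$l{\left(45,91 + 109 \right)} + h{\left(-12 \right)} = 1 - 34 = -33$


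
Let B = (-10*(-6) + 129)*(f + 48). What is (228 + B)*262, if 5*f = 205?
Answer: 4466838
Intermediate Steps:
f = 41 (f = (⅕)*205 = 41)
B = 16821 (B = (-10*(-6) + 129)*(41 + 48) = (60 + 129)*89 = 189*89 = 16821)
(228 + B)*262 = (228 + 16821)*262 = 17049*262 = 4466838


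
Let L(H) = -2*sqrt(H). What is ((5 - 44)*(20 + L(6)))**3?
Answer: -559971360 + 145212912*sqrt(6) ≈ -2.0427e+8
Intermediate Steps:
((5 - 44)*(20 + L(6)))**3 = ((5 - 44)*(20 - 2*sqrt(6)))**3 = (-39*(20 - 2*sqrt(6)))**3 = (-780 + 78*sqrt(6))**3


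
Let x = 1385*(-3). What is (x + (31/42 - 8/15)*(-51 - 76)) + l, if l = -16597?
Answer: -4363381/210 ≈ -20778.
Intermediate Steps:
x = -4155
(x + (31/42 - 8/15)*(-51 - 76)) + l = (-4155 + (31/42 - 8/15)*(-51 - 76)) - 16597 = (-4155 + (31*(1/42) - 8*1/15)*(-127)) - 16597 = (-4155 + (31/42 - 8/15)*(-127)) - 16597 = (-4155 + (43/210)*(-127)) - 16597 = (-4155 - 5461/210) - 16597 = -878011/210 - 16597 = -4363381/210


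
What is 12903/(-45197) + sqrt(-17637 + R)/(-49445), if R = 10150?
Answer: -12903/45197 - I*sqrt(7487)/49445 ≈ -0.28548 - 0.00175*I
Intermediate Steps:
12903/(-45197) + sqrt(-17637 + R)/(-49445) = 12903/(-45197) + sqrt(-17637 + 10150)/(-49445) = 12903*(-1/45197) + sqrt(-7487)*(-1/49445) = -12903/45197 + (I*sqrt(7487))*(-1/49445) = -12903/45197 - I*sqrt(7487)/49445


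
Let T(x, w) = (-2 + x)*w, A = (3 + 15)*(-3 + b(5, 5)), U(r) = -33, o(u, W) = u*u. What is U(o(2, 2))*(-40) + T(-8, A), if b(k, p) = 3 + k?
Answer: 420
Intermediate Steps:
o(u, W) = u**2
A = 90 (A = (3 + 15)*(-3 + (3 + 5)) = 18*(-3 + 8) = 18*5 = 90)
T(x, w) = w*(-2 + x)
U(o(2, 2))*(-40) + T(-8, A) = -33*(-40) + 90*(-2 - 8) = 1320 + 90*(-10) = 1320 - 900 = 420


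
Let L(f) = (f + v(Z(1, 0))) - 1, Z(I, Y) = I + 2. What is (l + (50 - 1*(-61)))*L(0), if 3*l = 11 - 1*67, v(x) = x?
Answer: 554/3 ≈ 184.67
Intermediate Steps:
Z(I, Y) = 2 + I
l = -56/3 (l = (11 - 1*67)/3 = (11 - 67)/3 = (⅓)*(-56) = -56/3 ≈ -18.667)
L(f) = 2 + f (L(f) = (f + (2 + 1)) - 1 = (f + 3) - 1 = (3 + f) - 1 = 2 + f)
(l + (50 - 1*(-61)))*L(0) = (-56/3 + (50 - 1*(-61)))*(2 + 0) = (-56/3 + (50 + 61))*2 = (-56/3 + 111)*2 = (277/3)*2 = 554/3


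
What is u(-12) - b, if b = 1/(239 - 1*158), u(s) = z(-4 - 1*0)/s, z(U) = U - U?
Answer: -1/81 ≈ -0.012346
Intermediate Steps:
z(U) = 0
u(s) = 0 (u(s) = 0/s = 0)
b = 1/81 (b = 1/(239 - 158) = 1/81 ≈ 0.012346)
u(-12) - b = 0 - 1*1/81 = 0 - 1/81 = -1/81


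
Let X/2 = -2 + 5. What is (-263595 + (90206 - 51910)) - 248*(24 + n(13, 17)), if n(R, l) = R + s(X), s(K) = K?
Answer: -235963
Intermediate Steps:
X = 6 (X = 2*(-2 + 5) = 2*3 = 6)
n(R, l) = 6 + R (n(R, l) = R + 6 = 6 + R)
(-263595 + (90206 - 51910)) - 248*(24 + n(13, 17)) = (-263595 + (90206 - 51910)) - 248*(24 + (6 + 13)) = (-263595 + 38296) - 248*(24 + 19) = -225299 - 248*43 = -225299 - 10664 = -235963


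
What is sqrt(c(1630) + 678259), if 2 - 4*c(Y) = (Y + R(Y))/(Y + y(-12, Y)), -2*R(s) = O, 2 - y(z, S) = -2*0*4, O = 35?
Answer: sqrt(50180332573)/272 ≈ 823.56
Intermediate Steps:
y(z, S) = 2 (y(z, S) = 2 - (-2*0)*4 = 2 - 0*4 = 2 - 1*0 = 2 + 0 = 2)
R(s) = -35/2 (R(s) = -1/2*35 = -35/2)
c(Y) = 1/2 - (-35/2 + Y)/(4*(2 + Y)) (c(Y) = 1/2 - (Y - 35/2)/(4*(Y + 2)) = 1/2 - (-35/2 + Y)/(4*(2 + Y)))
sqrt(c(1630) + 678259) = sqrt((43 + 2*1630)/(8*(2 + 1630)) + 678259) = sqrt((1/8)*(43 + 3260)/1632 + 678259) = sqrt((1/8)*(1/1632)*3303 + 678259) = sqrt(1101/4352 + 678259) = sqrt(2951784269/4352) = sqrt(50180332573)/272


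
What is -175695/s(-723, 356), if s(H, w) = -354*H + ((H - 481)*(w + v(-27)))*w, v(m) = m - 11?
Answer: 11713/9069766 ≈ 0.0012914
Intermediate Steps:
v(m) = -11 + m
s(H, w) = -354*H + w*(-481 + H)*(-38 + w) (s(H, w) = -354*H + ((H - 481)*(w + (-11 - 27)))*w = -354*H + ((-481 + H)*(w - 38))*w = -354*H + ((-481 + H)*(-38 + w))*w = -354*H + w*(-481 + H)*(-38 + w))
-175695/s(-723, 356) = -175695/(-481*356**2 - 354*(-723) + 18278*356 - 723*356**2 - 38*(-723)*356) = -175695/(-481*126736 + 255942 + 6506968 - 723*126736 + 9780744) = -175695/(-60960016 + 255942 + 6506968 - 91630128 + 9780744) = -175695/(-136046490) = -175695*(-1/136046490) = 11713/9069766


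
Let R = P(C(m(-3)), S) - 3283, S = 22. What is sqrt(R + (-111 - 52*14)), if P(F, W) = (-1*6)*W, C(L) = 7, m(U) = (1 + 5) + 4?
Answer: I*sqrt(4254) ≈ 65.223*I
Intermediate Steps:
m(U) = 10 (m(U) = 6 + 4 = 10)
P(F, W) = -6*W
R = -3415 (R = -6*22 - 3283 = -132 - 3283 = -3415)
sqrt(R + (-111 - 52*14)) = sqrt(-3415 + (-111 - 52*14)) = sqrt(-3415 + (-111 - 728)) = sqrt(-3415 - 839) = sqrt(-4254) = I*sqrt(4254)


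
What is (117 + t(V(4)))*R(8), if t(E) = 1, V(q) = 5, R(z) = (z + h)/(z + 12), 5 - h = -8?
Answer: 1239/10 ≈ 123.90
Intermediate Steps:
h = 13 (h = 5 - 1*(-8) = 5 + 8 = 13)
R(z) = (13 + z)/(12 + z) (R(z) = (z + 13)/(z + 12) = (13 + z)/(12 + z))
(117 + t(V(4)))*R(8) = (117 + 1)*((13 + 8)/(12 + 8)) = 118*(21/20) = 1239/10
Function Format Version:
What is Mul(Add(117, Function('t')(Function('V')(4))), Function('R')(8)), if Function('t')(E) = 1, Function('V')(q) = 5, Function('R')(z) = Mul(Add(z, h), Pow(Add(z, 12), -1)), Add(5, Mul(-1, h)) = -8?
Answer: Rational(1239, 10) ≈ 123.90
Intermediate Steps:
h = 13 (h = Add(5, Mul(-1, -8)) = Add(5, 8) = 13)
Function('R')(z) = Mul(Pow(Add(12, z), -1), Add(13, z)) (Function('R')(z) = Mul(Add(z, 13), Pow(Add(z, 12), -1)) = Mul(Add(13, z), Pow(Add(12, z), -1)) = Mul(Pow(Add(12, z), -1), Add(13, z)))
Mul(Add(117, Function('t')(Function('V')(4))), Function('R')(8)) = Mul(Add(117, 1), Mul(Pow(Add(12, 8), -1), Add(13, 8))) = Mul(118, Mul(Pow(20, -1), 21)) = Mul(118, Mul(Rational(1, 20), 21)) = Mul(118, Rational(21, 20)) = Rational(1239, 10)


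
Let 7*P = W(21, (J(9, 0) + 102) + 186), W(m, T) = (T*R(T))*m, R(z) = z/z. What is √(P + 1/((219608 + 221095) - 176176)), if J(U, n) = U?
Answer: √62347309817066/264527 ≈ 29.850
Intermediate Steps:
R(z) = 1
W(m, T) = T*m (W(m, T) = (T*1)*m = T*m)
P = 891 (P = (((9 + 102) + 186)*21)/7 = ((111 + 186)*21)/7 = (297*21)/7 = (⅐)*6237 = 891)
√(P + 1/((219608 + 221095) - 176176)) = √(891 + 1/((219608 + 221095) - 176176)) = √(891 + 1/(440703 - 176176)) = √(891 + 1/264527) = √(235693558/264527) = √62347309817066/264527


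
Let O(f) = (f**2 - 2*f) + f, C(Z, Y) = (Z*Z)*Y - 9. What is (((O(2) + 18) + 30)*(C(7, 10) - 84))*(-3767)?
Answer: -74774950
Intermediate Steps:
C(Z, Y) = -9 + Y*Z**2 (C(Z, Y) = Z**2*Y - 9 = Y*Z**2 - 9 = -9 + Y*Z**2)
O(f) = f**2 - f
(((O(2) + 18) + 30)*(C(7, 10) - 84))*(-3767) = (((2*(-1 + 2) + 18) + 30)*((-9 + 10*7**2) - 84))*(-3767) = (((2*1 + 18) + 30)*((-9 + 10*49) - 84))*(-3767) = (((2 + 18) + 30)*((-9 + 490) - 84))*(-3767) = ((20 + 30)*(481 - 84))*(-3767) = (50*397)*(-3767) = 19850*(-3767) = -74774950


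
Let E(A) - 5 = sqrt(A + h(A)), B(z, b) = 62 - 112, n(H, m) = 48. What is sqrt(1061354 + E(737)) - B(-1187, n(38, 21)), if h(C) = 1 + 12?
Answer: 50 + sqrt(1061359 + 5*sqrt(30)) ≈ 1080.2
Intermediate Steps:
h(C) = 13
B(z, b) = -50
E(A) = 5 + sqrt(13 + A) (E(A) = 5 + sqrt(A + 13) = 5 + sqrt(13 + A))
sqrt(1061354 + E(737)) - B(-1187, n(38, 21)) = sqrt(1061354 + (5 + sqrt(13 + 737))) - 1*(-50) = sqrt(1061354 + (5 + sqrt(750))) + 50 = sqrt(1061354 + (5 + 5*sqrt(30))) + 50 = sqrt(1061359 + 5*sqrt(30)) + 50 = 50 + sqrt(1061359 + 5*sqrt(30))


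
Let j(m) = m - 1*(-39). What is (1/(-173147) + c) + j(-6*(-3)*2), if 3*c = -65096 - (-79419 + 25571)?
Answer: -1908599384/519441 ≈ -3674.3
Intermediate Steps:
j(m) = 39 + m (j(m) = m + 39 = 39 + m)
c = -11248/3 (c = (-65096 - (-79419 + 25571))/3 = (-65096 - 1*(-53848))/3 = (-65096 + 53848)/3 = (1/3)*(-11248) = -11248/3 ≈ -3749.3)
(1/(-173147) + c) + j(-6*(-3)*2) = (1/(-173147) - 11248/3) + (39 - 6*(-3)*2) = (-1/173147 - 11248/3) + (39 + 18*2) = -1947557459/519441 + (39 + 36) = -1947557459/519441 + 75 = -1908599384/519441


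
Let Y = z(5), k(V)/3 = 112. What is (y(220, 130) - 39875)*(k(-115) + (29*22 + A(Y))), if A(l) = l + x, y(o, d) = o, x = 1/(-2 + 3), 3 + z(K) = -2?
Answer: -38465350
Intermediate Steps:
z(K) = -5 (z(K) = -3 - 2 = -5)
k(V) = 336 (k(V) = 3*112 = 336)
x = 1 (x = 1/1 = 1)
Y = -5
A(l) = 1 + l (A(l) = l + 1 = 1 + l)
(y(220, 130) - 39875)*(k(-115) + (29*22 + A(Y))) = (220 - 39875)*(336 + (29*22 + (1 - 5))) = -39655*(336 + (638 - 4)) = -39655*(336 + 634) = -39655*970 = -38465350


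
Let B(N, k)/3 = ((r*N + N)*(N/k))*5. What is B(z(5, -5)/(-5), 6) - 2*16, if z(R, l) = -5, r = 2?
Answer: -49/2 ≈ -24.500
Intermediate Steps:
B(N, k) = 45*N²/k (B(N, k) = 3*(((2*N + N)*(N/k))*5) = 3*(((3*N)*(N/k))*5) = 3*((3*N²/k)*5) = 3*(15*N²/k) = 45*N²/k)
B(z(5, -5)/(-5), 6) - 2*16 = 45*(-5/(-5))²/6 - 2*16 = 45*(-5*(-⅕))²*(⅙) - 32 = 45*1²*(⅙) - 32 = 45*1*(⅙) - 32 = 15/2 - 32 = -49/2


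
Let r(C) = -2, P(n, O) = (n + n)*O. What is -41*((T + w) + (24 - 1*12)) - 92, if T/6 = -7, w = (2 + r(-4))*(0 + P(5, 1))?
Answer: 1138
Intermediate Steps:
P(n, O) = 2*O*n (P(n, O) = (2*n)*O = 2*O*n)
w = 0 (w = (2 - 2)*(0 + 2*1*5) = 0*(0 + 10) = 0*10 = 0)
T = -42 (T = 6*(-7) = -42)
-41*((T + w) + (24 - 1*12)) - 92 = -41*((-42 + 0) + (24 - 1*12)) - 92 = -41*(-42 + (24 - 12)) - 92 = -41*(-42 + 12) - 92 = -41*(-30) - 92 = 1230 - 92 = 1138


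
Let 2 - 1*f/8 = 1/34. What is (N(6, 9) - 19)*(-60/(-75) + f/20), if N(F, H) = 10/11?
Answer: -5373/187 ≈ -28.733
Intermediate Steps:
f = 268/17 (f = 16 - 8/34 = 16 - 8*1/34 = 16 - 4/17 = 268/17 ≈ 15.765)
N(F, H) = 10/11 (N(F, H) = 10*(1/11) = 10/11)
(N(6, 9) - 19)*(-60/(-75) + f/20) = (10/11 - 19)*(-60/(-75) + (268/17)/20) = -199*(-60*(-1/75) + (268/17)*(1/20))/11 = -199*(4/5 + 67/85)/11 = -199/11*27/17 = -5373/187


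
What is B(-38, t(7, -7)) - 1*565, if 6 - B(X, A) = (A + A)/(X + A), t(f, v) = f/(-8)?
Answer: -173863/311 ≈ -559.04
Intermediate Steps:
t(f, v) = -f/8 (t(f, v) = f*(-1/8) = -f/8)
B(X, A) = 6 - 2*A/(A + X) (B(X, A) = 6 - (A + A)/(X + A) = 6 - 2*A/(A + X))
B(-38, t(7, -7)) - 1*565 = 2*(2*(-1/8*7) + 3*(-38))/(-1/8*7 - 38) - 1*565 = 2*(2*(-7/8) - 114)/(-7/8 - 38) - 565 = 2*(-7/4 - 114)/(-311/8) - 565 = 2*(-8/311)*(-463/4) - 565 = 1852/311 - 565 = -173863/311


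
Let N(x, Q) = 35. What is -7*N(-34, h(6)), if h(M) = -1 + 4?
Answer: -245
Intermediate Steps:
h(M) = 3
-7*N(-34, h(6)) = -7*35 = -245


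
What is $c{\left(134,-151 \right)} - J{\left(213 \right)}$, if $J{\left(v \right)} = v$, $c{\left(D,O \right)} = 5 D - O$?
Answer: $608$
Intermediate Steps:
$c{\left(D,O \right)} = - O + 5 D$
$c{\left(134,-151 \right)} - J{\left(213 \right)} = \left(\left(-1\right) \left(-151\right) + 5 \cdot 134\right) - 213 = \left(151 + 670\right) - 213 = 821 - 213 = 608$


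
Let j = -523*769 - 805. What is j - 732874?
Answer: -1135866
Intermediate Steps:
j = -402992 (j = -402187 - 805 = -402992)
j - 732874 = -402992 - 732874 = -1135866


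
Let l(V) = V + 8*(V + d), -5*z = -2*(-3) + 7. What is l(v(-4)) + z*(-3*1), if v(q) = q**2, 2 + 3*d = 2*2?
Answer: 2357/15 ≈ 157.13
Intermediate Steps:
d = 2/3 (d = -2/3 + (2*2)/3 = -2/3 + (1/3)*4 = -2/3 + 4/3 = 2/3 ≈ 0.66667)
z = -13/5 (z = -(-2*(-3) + 7)/5 = -(6 + 7)/5 = -1/5*13 = -13/5 ≈ -2.6000)
l(V) = 16/3 + 9*V (l(V) = V + 8*(V + 2/3) = V + 8*(2/3 + V) = V + (16/3 + 8*V) = 16/3 + 9*V)
l(v(-4)) + z*(-3*1) = (16/3 + 9*(-4)**2) - (-39)/5 = (16/3 + 9*16) - 13/5*(-3) = (16/3 + 144) + 39/5 = 448/3 + 39/5 = 2357/15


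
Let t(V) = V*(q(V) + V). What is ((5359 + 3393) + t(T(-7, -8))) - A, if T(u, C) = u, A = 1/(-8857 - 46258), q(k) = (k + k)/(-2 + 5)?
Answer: 1460602618/165345 ≈ 8833.7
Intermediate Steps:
q(k) = 2*k/3 (q(k) = (2*k)/3 = (2*k)*(1/3) = 2*k/3)
A = -1/55115 (A = 1/(-55115) = -1/55115 ≈ -1.8144e-5)
t(V) = 5*V**2/3 (t(V) = V*(2*V/3 + V) = V*(5*V/3) = 5*V**2/3)
((5359 + 3393) + t(T(-7, -8))) - A = ((5359 + 3393) + (5/3)*(-7)**2) - 1*(-1/55115) = (8752 + (5/3)*49) + 1/55115 = (8752 + 245/3) + 1/55115 = 26501/3 + 1/55115 = 1460602618/165345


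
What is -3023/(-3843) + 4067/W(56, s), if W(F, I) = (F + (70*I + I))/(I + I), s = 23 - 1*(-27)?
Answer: 262308173/2309643 ≈ 113.57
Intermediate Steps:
s = 50 (s = 23 + 27 = 50)
W(F, I) = (F + 71*I)/(2*I) (W(F, I) = (F + 71*I)/((2*I)) = (F + 71*I)*(1/(2*I)) = (F + 71*I)/(2*I))
-3023/(-3843) + 4067/W(56, s) = -3023/(-3843) + 4067/(((1/2)*(56 + 71*50)/50)) = -3023*(-1/3843) + 4067/(((1/2)*(1/50)*(56 + 3550))) = 3023/3843 + 4067/(((1/2)*(1/50)*3606)) = 3023/3843 + 4067/(1803/50) = 3023/3843 + 4067*(50/1803) = 3023/3843 + 203350/1803 = 262308173/2309643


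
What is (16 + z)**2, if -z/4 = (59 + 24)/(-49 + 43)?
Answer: 45796/9 ≈ 5088.4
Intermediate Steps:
z = 166/3 (z = -4*(59 + 24)/(-49 + 43) = -332/(-6) = -332*(-1)/6 = -4*(-83/6) = 166/3 ≈ 55.333)
(16 + z)**2 = (16 + 166/3)**2 = (214/3)**2 = 45796/9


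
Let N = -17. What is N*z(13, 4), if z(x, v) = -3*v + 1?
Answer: 187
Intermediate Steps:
z(x, v) = 1 - 3*v
N*z(13, 4) = -17*(1 - 3*4) = -17*(1 - 12) = -17*(-11) = 187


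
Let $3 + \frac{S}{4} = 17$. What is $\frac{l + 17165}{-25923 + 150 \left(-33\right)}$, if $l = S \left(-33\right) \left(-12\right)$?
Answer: $- \frac{39341}{30873} \approx -1.2743$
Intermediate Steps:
$S = 56$ ($S = -12 + 4 \cdot 17 = -12 + 68 = 56$)
$l = 22176$ ($l = 56 \left(-33\right) \left(-12\right) = \left(-1848\right) \left(-12\right) = 22176$)
$\frac{l + 17165}{-25923 + 150 \left(-33\right)} = \frac{22176 + 17165}{-25923 + 150 \left(-33\right)} = \frac{39341}{-25923 - 4950} = \frac{39341}{-30873} = 39341 \left(- \frac{1}{30873}\right) = - \frac{39341}{30873}$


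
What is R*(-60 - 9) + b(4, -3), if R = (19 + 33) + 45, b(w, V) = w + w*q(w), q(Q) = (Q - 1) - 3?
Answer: -6689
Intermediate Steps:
q(Q) = -4 + Q (q(Q) = (-1 + Q) - 3 = -4 + Q)
b(w, V) = w + w*(-4 + w)
R = 97 (R = 52 + 45 = 97)
R*(-60 - 9) + b(4, -3) = 97*(-60 - 9) + 4*(-3 + 4) = 97*(-69) + 4*1 = -6693 + 4 = -6689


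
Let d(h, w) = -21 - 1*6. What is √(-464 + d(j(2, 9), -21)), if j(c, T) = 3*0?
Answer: I*√491 ≈ 22.159*I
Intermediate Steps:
j(c, T) = 0
d(h, w) = -27 (d(h, w) = -21 - 6 = -27)
√(-464 + d(j(2, 9), -21)) = √(-464 - 27) = √(-491) = I*√491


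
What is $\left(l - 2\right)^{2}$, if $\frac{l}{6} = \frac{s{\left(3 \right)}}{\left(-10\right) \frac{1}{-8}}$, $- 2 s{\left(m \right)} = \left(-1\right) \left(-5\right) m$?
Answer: $1444$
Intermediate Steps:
$s{\left(m \right)} = - \frac{5 m}{2}$ ($s{\left(m \right)} = - \frac{\left(-1\right) \left(-5\right) m}{2} = - \frac{5 m}{2}$)
$l = -36$ ($l = 6 \frac{\left(- \frac{5}{2}\right) 3}{\left(-10\right) \frac{1}{-8}} = 6 \left(- \frac{15}{2 \left(\left(-10\right) \left(- \frac{1}{8}\right)\right)}\right) = 6 \left(- \frac{15}{2 \cdot \frac{5}{4}}\right) = 6 \left(\left(- \frac{15}{2}\right) \frac{4}{5}\right) = 6 \left(-6\right) = -36$)
$\left(l - 2\right)^{2} = \left(-36 - 2\right)^{2} = \left(-38\right)^{2} = 1444$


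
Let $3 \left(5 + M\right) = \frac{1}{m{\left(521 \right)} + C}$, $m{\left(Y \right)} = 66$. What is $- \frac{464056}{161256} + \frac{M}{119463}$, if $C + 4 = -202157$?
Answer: $- \frac{1400476117406189}{486647931072645} \approx -2.8778$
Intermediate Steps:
$C = -202161$ ($C = -4 - 202157 = -202161$)
$M = - \frac{3031426}{606285}$ ($M = -5 + \frac{1}{3 \left(66 - 202161\right)} = -5 + \frac{1}{3 \left(-202095\right)} = -5 + \frac{1}{3} \left(- \frac{1}{202095}\right) = -5 - \frac{1}{606285} = - \frac{3031426}{606285} \approx -5.0$)
$- \frac{464056}{161256} + \frac{M}{119463} = - \frac{464056}{161256} - \frac{3031426}{606285 \cdot 119463} = \left(-464056\right) \frac{1}{161256} - \frac{3031426}{72428624955} = - \frac{58007}{20157} - \frac{3031426}{72428624955} = - \frac{1400476117406189}{486647931072645}$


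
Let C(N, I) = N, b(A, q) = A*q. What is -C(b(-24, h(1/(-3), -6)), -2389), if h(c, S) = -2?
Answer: -48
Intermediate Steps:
-C(b(-24, h(1/(-3), -6)), -2389) = -(-24)*(-2) = -1*48 = -48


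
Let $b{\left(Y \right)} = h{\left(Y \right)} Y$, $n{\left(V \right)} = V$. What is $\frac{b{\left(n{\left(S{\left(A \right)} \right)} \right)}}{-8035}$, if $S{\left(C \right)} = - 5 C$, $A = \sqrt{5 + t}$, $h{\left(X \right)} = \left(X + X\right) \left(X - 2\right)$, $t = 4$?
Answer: $\frac{1530}{1607} \approx 0.95208$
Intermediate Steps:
$h{\left(X \right)} = 2 X \left(-2 + X\right)$
$A = 3$ ($A = \sqrt{5 + 4} = \sqrt{9} = 3$)
$b{\left(Y \right)} = 2 Y^{2} \left(-2 + Y\right)$ ($b{\left(Y \right)} = 2 Y \left(-2 + Y\right) Y = 2 Y^{2} \left(-2 + Y\right)$)
$\frac{b{\left(n{\left(S{\left(A \right)} \right)} \right)}}{-8035} = \frac{2 \left(\left(-5\right) 3\right)^{2} \left(-2 - 15\right)}{-8035} = 2 \left(-15\right)^{2} \left(-2 - 15\right) \left(- \frac{1}{8035}\right) = 2 \cdot 225 \left(-17\right) \left(- \frac{1}{8035}\right) = \left(-7650\right) \left(- \frac{1}{8035}\right) = \frac{1530}{1607}$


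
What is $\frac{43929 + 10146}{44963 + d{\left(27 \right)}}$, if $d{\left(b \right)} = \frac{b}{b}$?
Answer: $\frac{18025}{14988} \approx 1.2026$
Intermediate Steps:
$d{\left(b \right)} = 1$
$\frac{43929 + 10146}{44963 + d{\left(27 \right)}} = \frac{43929 + 10146}{44963 + 1} = \frac{54075}{44964} = 54075 \cdot \frac{1}{44964} = \frac{18025}{14988}$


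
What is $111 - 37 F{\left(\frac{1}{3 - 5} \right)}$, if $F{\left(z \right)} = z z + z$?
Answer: $\frac{481}{4} \approx 120.25$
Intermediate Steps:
$F{\left(z \right)} = z + z^{2}$ ($F{\left(z \right)} = z^{2} + z = z + z^{2}$)
$111 - 37 F{\left(\frac{1}{3 - 5} \right)} = 111 - 37 \frac{1 + \frac{1}{3 - 5}}{3 - 5} = 111 - 37 \frac{1 + \frac{1}{-2}}{-2} = 111 - 37 \left(- \frac{1 - \frac{1}{2}}{2}\right) = 111 - 37 \left(\left(- \frac{1}{2}\right) \frac{1}{2}\right) = 111 - - \frac{37}{4} = 111 + \frac{37}{4} = \frac{481}{4}$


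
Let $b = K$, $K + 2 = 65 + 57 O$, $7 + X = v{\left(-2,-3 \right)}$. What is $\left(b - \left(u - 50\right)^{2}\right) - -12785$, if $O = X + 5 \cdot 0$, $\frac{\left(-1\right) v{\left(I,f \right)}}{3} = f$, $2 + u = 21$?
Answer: $12001$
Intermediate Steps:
$u = 19$ ($u = -2 + 21 = 19$)
$v{\left(I,f \right)} = - 3 f$
$X = 2$ ($X = -7 - -9 = -7 + 9 = 2$)
$O = 2$ ($O = 2 + 5 \cdot 0 = 2 + 0 = 2$)
$K = 177$ ($K = -2 + \left(65 + 57 \cdot 2\right) = -2 + \left(65 + 114\right) = -2 + 179 = 177$)
$b = 177$
$\left(b - \left(u - 50\right)^{2}\right) - -12785 = \left(177 - \left(19 - 50\right)^{2}\right) - -12785 = \left(177 - \left(-31\right)^{2}\right) + 12785 = \left(177 - 961\right) + 12785 = -784 + 12785 = 12001$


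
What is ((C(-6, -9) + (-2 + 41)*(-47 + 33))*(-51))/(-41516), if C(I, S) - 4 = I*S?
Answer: -6222/10379 ≈ -0.59948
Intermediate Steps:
C(I, S) = 4 + I*S
((C(-6, -9) + (-2 + 41)*(-47 + 33))*(-51))/(-41516) = (((4 - 6*(-9)) + (-2 + 41)*(-47 + 33))*(-51))/(-41516) = (((4 + 54) + 39*(-14))*(-51))*(-1/41516) = ((58 - 546)*(-51))*(-1/41516) = -488*(-51)*(-1/41516) = 24888*(-1/41516) = -6222/10379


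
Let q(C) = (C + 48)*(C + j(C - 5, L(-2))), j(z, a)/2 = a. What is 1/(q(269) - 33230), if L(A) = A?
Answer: 1/50775 ≈ 1.9695e-5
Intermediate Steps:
j(z, a) = 2*a
q(C) = (-4 + C)*(48 + C) (q(C) = (C + 48)*(C + 2*(-2)) = (48 + C)*(C - 4) = (48 + C)*(-4 + C) = (-4 + C)*(48 + C))
1/(q(269) - 33230) = 1/((-192 + 269² + 44*269) - 33230) = 1/((-192 + 72361 + 11836) - 33230) = 1/(84005 - 33230) = 1/50775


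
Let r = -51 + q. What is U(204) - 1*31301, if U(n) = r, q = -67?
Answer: -31419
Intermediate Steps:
r = -118 (r = -51 - 67 = -118)
U(n) = -118
U(204) - 1*31301 = -118 - 1*31301 = -118 - 31301 = -31419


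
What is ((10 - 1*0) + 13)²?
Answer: 529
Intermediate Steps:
((10 - 1*0) + 13)² = ((10 + 0) + 13)² = (10 + 13)² = 23² = 529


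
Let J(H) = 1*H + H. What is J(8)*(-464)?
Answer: -7424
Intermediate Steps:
J(H) = 2*H (J(H) = H + H = 2*H)
J(8)*(-464) = (2*8)*(-464) = 16*(-464) = -7424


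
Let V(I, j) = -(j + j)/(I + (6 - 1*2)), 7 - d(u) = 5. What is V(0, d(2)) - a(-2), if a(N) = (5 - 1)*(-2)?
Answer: 7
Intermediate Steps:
d(u) = 2 (d(u) = 7 - 1*5 = 7 - 5 = 2)
V(I, j) = -2*j/(4 + I) (V(I, j) = -2*j/(I + (6 - 2)) = -2*j/(I + 4) = -2*j/(4 + I))
a(N) = -8 (a(N) = 4*(-2) = -8)
V(0, d(2)) - a(-2) = -2*2/(4 + 0) - 1*(-8) = -2*2/4 + 8 = -2*2*¼ + 8 = -1 + 8 = 7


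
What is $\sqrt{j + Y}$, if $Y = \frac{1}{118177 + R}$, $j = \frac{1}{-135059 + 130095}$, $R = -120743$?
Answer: $\frac{i \sqrt{5994644295}}{3184406} \approx 0.024314 i$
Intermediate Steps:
$j = - \frac{1}{4964}$ ($j = \frac{1}{-4964} = - \frac{1}{4964} \approx -0.00020145$)
$Y = - \frac{1}{2566}$ ($Y = \frac{1}{118177 - 120743} = \frac{1}{-2566} = - \frac{1}{2566} \approx -0.00038971$)
$\sqrt{j + Y} = \sqrt{- \frac{1}{4964} - \frac{1}{2566}} = \sqrt{- \frac{3765}{6368812}} = \frac{i \sqrt{5994644295}}{3184406}$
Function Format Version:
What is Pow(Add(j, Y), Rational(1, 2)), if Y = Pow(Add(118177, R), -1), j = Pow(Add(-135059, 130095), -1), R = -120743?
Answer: Mul(Rational(1, 3184406), I, Pow(5994644295, Rational(1, 2))) ≈ Mul(0.024314, I)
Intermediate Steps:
j = Rational(-1, 4964) (j = Pow(-4964, -1) = Rational(-1, 4964) ≈ -0.00020145)
Y = Rational(-1, 2566) (Y = Pow(Add(118177, -120743), -1) = Pow(-2566, -1) = Rational(-1, 2566) ≈ -0.00038971)
Pow(Add(j, Y), Rational(1, 2)) = Pow(Add(Rational(-1, 4964), Rational(-1, 2566)), Rational(1, 2)) = Pow(Rational(-3765, 6368812), Rational(1, 2)) = Mul(Rational(1, 3184406), I, Pow(5994644295, Rational(1, 2)))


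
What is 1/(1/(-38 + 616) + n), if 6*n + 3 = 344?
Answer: 867/49276 ≈ 0.017595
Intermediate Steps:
n = 341/6 (n = -1/2 + (1/6)*344 = -1/2 + 172/3 = 341/6 ≈ 56.833)
1/(1/(-38 + 616) + n) = 1/(1/(-38 + 616) + 341/6) = 1/(1/578 + 341/6) = 1/(49276/867) = 867/49276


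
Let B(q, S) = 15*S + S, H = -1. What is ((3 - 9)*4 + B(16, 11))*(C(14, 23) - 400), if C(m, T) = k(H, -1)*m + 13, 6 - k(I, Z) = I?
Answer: -43928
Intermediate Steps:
k(I, Z) = 6 - I
C(m, T) = 13 + 7*m (C(m, T) = (6 - 1*(-1))*m + 13 = (6 + 1)*m + 13 = 7*m + 13 = 13 + 7*m)
B(q, S) = 16*S
((3 - 9)*4 + B(16, 11))*(C(14, 23) - 400) = ((3 - 9)*4 + 16*11)*((13 + 7*14) - 400) = (-6*4 + 176)*((13 + 98) - 400) = (-24 + 176)*(111 - 400) = 152*(-289) = -43928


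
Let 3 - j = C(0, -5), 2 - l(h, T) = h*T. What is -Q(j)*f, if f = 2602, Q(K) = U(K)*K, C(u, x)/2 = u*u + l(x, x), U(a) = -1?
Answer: 127498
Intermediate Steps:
l(h, T) = 2 - T*h (l(h, T) = 2 - h*T = 2 - T*h)
C(u, x) = 4 - 2*x**2 + 2*u**2 (C(u, x) = 2*(u*u + (2 - x*x)) = 2*(u**2 + (2 - x**2)) = 2*(2 + u**2 - x**2) = 4 - 2*x**2 + 2*u**2)
j = 49 (j = 3 - (4 - 2*(-5)**2 + 2*0**2) = 3 - (4 - 2*25 + 2*0) = 3 - (4 - 50 + 0) = 3 - 1*(-46) = 3 + 46 = 49)
Q(K) = -K
-Q(j)*f = -(-1*49)*2602 = -(-49)*2602 = -1*(-127498) = 127498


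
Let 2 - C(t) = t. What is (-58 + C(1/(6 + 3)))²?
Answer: 255025/81 ≈ 3148.5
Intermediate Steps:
C(t) = 2 - t
(-58 + C(1/(6 + 3)))² = (-58 + (2 - 1/(6 + 3)))² = (-58 + (2 - 1/9))² = (-58 + (2 - 1*⅑))² = (-58 + (2 - ⅑))² = (-58 + 17/9)² = (-505/9)² = 255025/81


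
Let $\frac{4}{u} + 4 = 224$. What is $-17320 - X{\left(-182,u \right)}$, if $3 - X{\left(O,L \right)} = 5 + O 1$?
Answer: $-17500$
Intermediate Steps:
$u = \frac{1}{55}$ ($u = \frac{4}{-4 + 224} = \frac{4}{220} = 4 \cdot \frac{1}{220} = \frac{1}{55} \approx 0.018182$)
$X{\left(O,L \right)} = -2 - O$ ($X{\left(O,L \right)} = 3 - \left(5 + O 1\right) = 3 - \left(5 + O\right) = -2 - O$)
$-17320 - X{\left(-182,u \right)} = -17320 - \left(-2 - -182\right) = -17320 - \left(-2 + 182\right) = -17320 - 180 = -17500$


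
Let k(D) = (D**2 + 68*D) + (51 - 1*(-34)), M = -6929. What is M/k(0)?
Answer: -6929/85 ≈ -81.518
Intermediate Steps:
k(D) = 85 + D**2 + 68*D (k(D) = (D**2 + 68*D) + (51 + 34) = (D**2 + 68*D) + 85 = 85 + D**2 + 68*D)
M/k(0) = -6929/(85 + 0**2 + 68*0) = -6929/(85 + 0 + 0) = -6929/85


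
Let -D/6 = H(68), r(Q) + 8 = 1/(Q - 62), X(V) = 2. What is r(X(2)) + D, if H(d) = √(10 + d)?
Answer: -481/60 - 6*√78 ≈ -61.007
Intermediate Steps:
r(Q) = -8 + 1/(-62 + Q) (r(Q) = -8 + 1/(Q - 62) = -8 + 1/(-62 + Q))
D = -6*√78 (D = -6*√(10 + 68) = -6*√78 ≈ -52.991)
r(X(2)) + D = (497 - 8*2)/(-62 + 2) - 6*√78 = (497 - 16)/(-60) - 6*√78 = -1/60*481 - 6*√78 = -481/60 - 6*√78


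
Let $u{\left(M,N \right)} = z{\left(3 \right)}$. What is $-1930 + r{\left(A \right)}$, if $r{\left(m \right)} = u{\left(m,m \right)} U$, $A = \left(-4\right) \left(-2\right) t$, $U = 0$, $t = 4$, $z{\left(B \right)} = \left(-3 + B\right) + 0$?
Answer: $-1930$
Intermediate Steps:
$z{\left(B \right)} = -3 + B$
$u{\left(M,N \right)} = 0$ ($u{\left(M,N \right)} = -3 + 3 = 0$)
$A = 32$ ($A = \left(-4\right) \left(-2\right) 4 = 8 \cdot 4 = 32$)
$r{\left(m \right)} = 0$ ($r{\left(m \right)} = 0 \cdot 0 = 0$)
$-1930 + r{\left(A \right)} = -1930 + 0 = -1930$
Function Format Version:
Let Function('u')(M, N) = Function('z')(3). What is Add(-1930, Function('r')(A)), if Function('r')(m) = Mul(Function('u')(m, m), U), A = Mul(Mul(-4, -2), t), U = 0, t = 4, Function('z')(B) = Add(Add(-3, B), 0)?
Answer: -1930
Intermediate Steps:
Function('z')(B) = Add(-3, B)
Function('u')(M, N) = 0 (Function('u')(M, N) = Add(-3, 3) = 0)
A = 32 (A = Mul(Mul(-4, -2), 4) = Mul(8, 4) = 32)
Function('r')(m) = 0 (Function('r')(m) = Mul(0, 0) = 0)
Add(-1930, Function('r')(A)) = Add(-1930, 0) = -1930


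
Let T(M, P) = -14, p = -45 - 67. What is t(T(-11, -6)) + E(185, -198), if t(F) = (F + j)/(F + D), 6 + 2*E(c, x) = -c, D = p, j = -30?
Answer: -11989/126 ≈ -95.151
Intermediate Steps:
p = -112
D = -112
E(c, x) = -3 - c/2 (E(c, x) = -3 + (-c)/2 = -3 - c/2)
t(F) = (-30 + F)/(-112 + F) (t(F) = (F - 30)/(F - 112) = (-30 + F)/(-112 + F))
t(T(-11, -6)) + E(185, -198) = (-30 - 14)/(-112 - 14) + (-3 - ½*185) = -44/(-126) + (-3 - 185/2) = -1/126*(-44) - 191/2 = 22/63 - 191/2 = -11989/126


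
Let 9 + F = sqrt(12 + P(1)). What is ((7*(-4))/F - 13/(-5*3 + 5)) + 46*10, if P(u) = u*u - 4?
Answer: 13979/30 ≈ 465.97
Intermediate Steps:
P(u) = -4 + u**2 (P(u) = u**2 - 4 = -4 + u**2)
F = -6 (F = -9 + sqrt(12 + (-4 + 1**2)) = -9 + sqrt(12 + (-4 + 1)) = -9 + sqrt(12 - 3) = -9 + sqrt(9) = -9 + 3 = -6)
((7*(-4))/F - 13/(-5*3 + 5)) + 46*10 = ((7*(-4))/(-6) - 13/(-5*3 + 5)) + 46*10 = (-28*(-1/6) - 13/(-15 + 5)) + 460 = (14/3 - 13/(-10)) + 460 = (14/3 - 13*(-1/10)) + 460 = (14/3 + 13/10) + 460 = 179/30 + 460 = 13979/30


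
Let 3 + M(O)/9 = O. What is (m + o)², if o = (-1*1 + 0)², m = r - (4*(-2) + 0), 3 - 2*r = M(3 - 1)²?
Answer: 900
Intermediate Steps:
M(O) = -27 + 9*O
r = -39 (r = 3/2 - (-27 + 9*(3 - 1))²/2 = 3/2 - (-27 + 9*2)²/2 = 3/2 - (-27 + 18)²/2 = 3/2 - ½*(-9)² = 3/2 - ½*81 = 3/2 - 81/2 = -39)
m = -31 (m = -39 - (4*(-2) + 0) = -39 - (-8 + 0) = -39 - 1*(-8) = -39 + 8 = -31)
o = 1 (o = (-1 + 0)² = (-1)² = 1)
(m + o)² = (-31 + 1)² = (-30)² = 900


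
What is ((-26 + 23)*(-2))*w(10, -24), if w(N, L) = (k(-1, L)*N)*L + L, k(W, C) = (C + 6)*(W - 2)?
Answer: -77904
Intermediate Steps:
k(W, C) = (-2 + W)*(6 + C) (k(W, C) = (6 + C)*(-2 + W) = (-2 + W)*(6 + C))
w(N, L) = L + L*N*(-18 - 3*L) (w(N, L) = ((-12 - 2*L + 6*(-1) + L*(-1))*N)*L + L = ((-12 - 2*L - 6 - L)*N)*L + L = ((-18 - 3*L)*N)*L + L = (N*(-18 - 3*L))*L + L = L*N*(-18 - 3*L) + L = L + L*N*(-18 - 3*L))
((-26 + 23)*(-2))*w(10, -24) = ((-26 + 23)*(-2))*(-1*(-24)*(-1 + 3*10*(6 - 24))) = (-3*(-2))*(-1*(-24)*(-1 + 3*10*(-18))) = 6*(-1*(-24)*(-1 - 540)) = 6*(-1*(-24)*(-541)) = 6*(-12984) = -77904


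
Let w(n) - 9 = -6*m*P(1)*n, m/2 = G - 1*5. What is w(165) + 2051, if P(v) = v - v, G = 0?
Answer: 2060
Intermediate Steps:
P(v) = 0
m = -10 (m = 2*(0 - 1*5) = 2*(0 - 5) = 2*(-5) = -10)
w(n) = 9 (w(n) = 9 - 6*(-10*0)*n = 9 - 0*n = 9 - 6*0 = 9 + 0 = 9)
w(165) + 2051 = 9 + 2051 = 2060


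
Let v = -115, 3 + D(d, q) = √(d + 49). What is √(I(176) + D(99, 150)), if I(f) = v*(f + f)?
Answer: √(-40483 + 2*√37) ≈ 201.17*I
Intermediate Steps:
D(d, q) = -3 + √(49 + d) (D(d, q) = -3 + √(d + 49) = -3 + √(49 + d))
I(f) = -230*f (I(f) = -115*(f + f) = -230*f)
√(I(176) + D(99, 150)) = √(-230*176 + (-3 + √(49 + 99))) = √(-40480 + (-3 + √148)) = √(-40480 + (-3 + 2*√37)) = √(-40483 + 2*√37)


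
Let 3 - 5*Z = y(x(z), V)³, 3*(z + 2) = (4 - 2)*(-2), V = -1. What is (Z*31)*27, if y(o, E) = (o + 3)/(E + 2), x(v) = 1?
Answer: -51057/5 ≈ -10211.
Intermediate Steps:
z = -10/3 (z = -2 + ((4 - 2)*(-2))/3 = -2 + (2*(-2))/3 = -2 + (⅓)*(-4) = -2 - 4/3 = -10/3 ≈ -3.3333)
y(o, E) = (3 + o)/(2 + E)
Z = -61/5 (Z = ⅗ - (3 + 1)³/(2 - 1)³/5 = ⅗ - (4/1)³/5 = ⅗ - (1*4)³/5 = ⅗ - ⅕*4³ = ⅗ - ⅕*64 = ⅗ - 64/5 = -61/5 ≈ -12.200)
(Z*31)*27 = -61/5*31*27 = -1891/5*27 = -51057/5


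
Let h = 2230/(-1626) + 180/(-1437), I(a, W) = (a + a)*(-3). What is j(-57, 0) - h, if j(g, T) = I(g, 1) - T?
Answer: 133766899/389427 ≈ 343.50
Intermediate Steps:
I(a, W) = -6*a (I(a, W) = (2*a)*(-3) = -6*a)
j(g, T) = -T - 6*g (j(g, T) = -6*g - T = -T - 6*g)
h = -582865/389427 (h = 2230*(-1/1626) + 180*(-1/1437) = -1115/813 - 60/479 = -582865/389427 ≈ -1.4967)
j(-57, 0) - h = (-1*0 - 6*(-57)) - 1*(-582865/389427) = (0 + 342) + 582865/389427 = 342 + 582865/389427 = 133766899/389427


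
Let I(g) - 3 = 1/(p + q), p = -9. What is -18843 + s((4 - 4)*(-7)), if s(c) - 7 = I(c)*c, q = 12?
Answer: -18836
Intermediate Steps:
I(g) = 10/3 (I(g) = 3 + 1/(-9 + 12) = 3 + 1/3 = 10/3)
s(c) = 7 + 10*c/3
-18843 + s((4 - 4)*(-7)) = -18843 + (7 + 10*((4 - 4)*(-7))/3) = -18843 + (7 + 10*(0*(-7))/3) = -18843 + (7 + (10/3)*0) = -18843 + (7 + 0) = -18843 + 7 = -18836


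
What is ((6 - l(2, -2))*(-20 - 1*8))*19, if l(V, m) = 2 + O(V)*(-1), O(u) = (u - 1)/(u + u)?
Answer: -2261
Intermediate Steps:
O(u) = (-1 + u)/(2*u) (O(u) = (-1 + u)/((2*u)) = (-1 + u)*(1/(2*u)) = (-1 + u)/(2*u))
l(V, m) = 2 - (-1 + V)/(2*V) (l(V, m) = 2 + ((-1 + V)/(2*V))*(-1) = 2 - (-1 + V)/(2*V))
((6 - l(2, -2))*(-20 - 1*8))*19 = ((6 - (1 + 3*2)/(2*2))*(-20 - 1*8))*19 = ((6 - (1 + 6)/(2*2))*(-20 - 8))*19 = ((6 - 7/(2*2))*(-28))*19 = ((6 - 1*7/4)*(-28))*19 = ((6 - 7/4)*(-28))*19 = ((17/4)*(-28))*19 = -119*19 = -2261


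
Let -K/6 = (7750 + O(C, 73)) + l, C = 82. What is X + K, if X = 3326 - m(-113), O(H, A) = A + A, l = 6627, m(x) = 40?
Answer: -83852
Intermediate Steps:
O(H, A) = 2*A
X = 3286 (X = 3326 - 1*40 = 3326 - 40 = 3286)
K = -87138 (K = -6*((7750 + 2*73) + 6627) = -6*((7750 + 146) + 6627) = -6*(7896 + 6627) = -6*14523 = -87138)
X + K = 3286 - 87138 = -83852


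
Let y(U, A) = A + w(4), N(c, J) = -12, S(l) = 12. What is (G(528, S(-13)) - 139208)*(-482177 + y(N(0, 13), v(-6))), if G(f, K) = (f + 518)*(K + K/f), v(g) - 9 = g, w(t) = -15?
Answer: 1343334674801/22 ≈ 6.1061e+10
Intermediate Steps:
v(g) = 9 + g
G(f, K) = (518 + f)*(K + K/f)
y(U, A) = -15 + A (y(U, A) = A - 15 = -15 + A)
(G(528, S(-13)) - 139208)*(-482177 + y(N(0, 13), v(-6))) = (12*(518 + 528*(519 + 528))/528 - 139208)*(-482177 + (-15 + (9 - 6))) = (12*(1/528)*(518 + 528*1047) - 139208)*(-482177 + (-15 + 3)) = (12*(1/528)*(518 + 552816) - 139208)*(-482177 - 12) = (12*(1/528)*553334 - 139208)*(-482189) = (276667/22 - 139208)*(-482189) = -2785909/22*(-482189) = 1343334674801/22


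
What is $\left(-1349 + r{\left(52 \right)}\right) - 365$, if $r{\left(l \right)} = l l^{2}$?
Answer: $138894$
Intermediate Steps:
$r{\left(l \right)} = l^{3}$
$\left(-1349 + r{\left(52 \right)}\right) - 365 = \left(-1349 + 52^{3}\right) - 365 = \left(-1349 + 140608\right) - 365 = 139259 - 365 = 138894$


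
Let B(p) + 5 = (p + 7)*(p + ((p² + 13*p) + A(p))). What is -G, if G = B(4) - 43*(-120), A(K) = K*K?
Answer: -6123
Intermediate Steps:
A(K) = K²
B(p) = -5 + (7 + p)*(2*p² + 14*p) (B(p) = -5 + (p + 7)*(p + ((p² + 13*p) + p²)) = -5 + (7 + p)*(p + (2*p² + 13*p)) = -5 + (7 + p)*(2*p² + 14*p))
G = 6123 (G = (-5 + 2*4³ + 28*4² + 98*4) - 43*(-120) = (-5 + 2*64 + 28*16 + 392) + 5160 = (-5 + 128 + 448 + 392) + 5160 = 963 + 5160 = 6123)
-G = -1*6123 = -6123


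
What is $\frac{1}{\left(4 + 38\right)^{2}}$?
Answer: $\frac{1}{1764} \approx 0.00056689$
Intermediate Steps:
$\frac{1}{\left(4 + 38\right)^{2}} = \frac{1}{42^{2}} = \frac{1}{1764}$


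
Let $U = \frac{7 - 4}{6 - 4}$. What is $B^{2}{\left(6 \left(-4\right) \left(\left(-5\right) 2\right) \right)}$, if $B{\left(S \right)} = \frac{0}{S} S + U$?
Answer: $\frac{9}{4} \approx 2.25$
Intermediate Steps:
$U = \frac{3}{2} \approx 1.5$
$B{\left(S \right)} = \frac{3}{2}$ ($B{\left(S \right)} = \frac{0}{S} S + \frac{3}{2} = 0 S + \frac{3}{2} = 0 + \frac{3}{2} = \frac{3}{2}$)
$B^{2}{\left(6 \left(-4\right) \left(\left(-5\right) 2\right) \right)} = \left(\frac{3}{2}\right)^{2} = \frac{9}{4}$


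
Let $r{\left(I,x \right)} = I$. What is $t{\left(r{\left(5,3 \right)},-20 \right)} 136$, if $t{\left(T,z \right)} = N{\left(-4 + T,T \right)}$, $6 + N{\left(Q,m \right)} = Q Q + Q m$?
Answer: $0$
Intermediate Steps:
$N{\left(Q,m \right)} = -6 + Q^{2} + Q m$ ($N{\left(Q,m \right)} = -6 + \left(Q Q + Q m\right) = -6 + \left(Q^{2} + Q m\right) = -6 + Q^{2} + Q m$)
$t{\left(T,z \right)} = -6 + \left(-4 + T\right)^{2} + T \left(-4 + T\right)$ ($t{\left(T,z \right)} = -6 + \left(-4 + T\right)^{2} + \left(-4 + T\right) T = -6 + \left(-4 + T\right)^{2} + T \left(-4 + T\right)$)
$t{\left(r{\left(5,3 \right)},-20 \right)} 136 = \left(10 - 60 + 2 \cdot 5^{2}\right) 136 = \left(10 - 60 + 2 \cdot 25\right) 136 = \left(10 - 60 + 50\right) 136 = 0 \cdot 136 = 0$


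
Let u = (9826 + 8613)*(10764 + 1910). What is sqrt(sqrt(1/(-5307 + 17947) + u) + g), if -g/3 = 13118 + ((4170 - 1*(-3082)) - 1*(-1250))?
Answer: sqrt(-161916504000 + 790*sqrt(2333593639242390))/1580 ≈ 222.65*I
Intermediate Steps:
u = 233695886 (u = 18439*12674 = 233695886)
g = -64860 (g = -3*(13118 + ((4170 - 1*(-3082)) - 1*(-1250))) = -3*(13118 + ((4170 + 3082) + 1250)) = -3*(13118 + (7252 + 1250)) = -3*(13118 + 8502) = -3*21620 = -64860)
sqrt(sqrt(1/(-5307 + 17947) + u) + g) = sqrt(sqrt(1/(-5307 + 17947) + 233695886) - 64860) = sqrt(sqrt(1/12640 + 233695886) - 64860) = sqrt(sqrt(2953915999041/12640) - 64860) = sqrt(sqrt(2333593639242390)/3160 - 64860) = sqrt(-64860 + sqrt(2333593639242390)/3160)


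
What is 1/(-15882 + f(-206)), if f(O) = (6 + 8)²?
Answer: -1/15686 ≈ -6.3751e-5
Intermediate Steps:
f(O) = 196 (f(O) = 14² = 196)
1/(-15882 + f(-206)) = 1/(-15882 + 196) = 1/(-15686) = -1/15686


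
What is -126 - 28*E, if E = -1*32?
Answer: 770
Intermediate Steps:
E = -32
-126 - 28*E = -126 - 28*(-32) = -126 + 896 = 770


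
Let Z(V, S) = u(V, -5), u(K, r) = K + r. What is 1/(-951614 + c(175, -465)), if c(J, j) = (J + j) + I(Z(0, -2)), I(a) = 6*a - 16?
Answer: -1/951950 ≈ -1.0505e-6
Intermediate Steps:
Z(V, S) = -5 + V (Z(V, S) = V - 5 = -5 + V)
I(a) = -16 + 6*a
c(J, j) = -46 + J + j (c(J, j) = (J + j) + (-16 + 6*(-5 + 0)) = (J + j) + (-16 + 6*(-5)) = (J + j) + (-16 - 30) = (J + j) - 46 = -46 + J + j)
1/(-951614 + c(175, -465)) = 1/(-951614 + (-46 + 175 - 465)) = 1/(-951614 - 336) = 1/(-951950) = -1/951950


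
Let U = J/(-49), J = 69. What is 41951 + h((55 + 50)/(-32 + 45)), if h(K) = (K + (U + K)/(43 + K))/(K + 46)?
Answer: 119942579989/2859101 ≈ 41951.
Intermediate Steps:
U = -69/49 (U = 69/(-49) = 69*(-1/49) = -69/49 ≈ -1.4082)
h(K) = (K + (-69/49 + K)/(43 + K))/(46 + K) (h(K) = (K + (-69/49 + K)/(43 + K))/(K + 46) = (K + (-69/49 + K)/(43 + K))/(46 + K))
41951 + h((55 + 50)/(-32 + 45)) = 41951 + (-69/49 + ((55 + 50)/(-32 + 45))² + 44*((55 + 50)/(-32 + 45)))/(1978 + ((55 + 50)/(-32 + 45))² + 89*((55 + 50)/(-32 + 45))) = 41951 + (-69/49 + (105/13)² + 44*(105/13))/(1978 + (105/13)² + 89*(105/13)) = 41951 + (-69/49 + 11025/169 + 4620/13)/(1978 + 11025/169 + 9345/13) = 41951 + (3471504/8281)/(466792/169) = 41951 + (169/466792)*(3471504/8281) = 41951 + 433938/2859101 = 119942579989/2859101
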